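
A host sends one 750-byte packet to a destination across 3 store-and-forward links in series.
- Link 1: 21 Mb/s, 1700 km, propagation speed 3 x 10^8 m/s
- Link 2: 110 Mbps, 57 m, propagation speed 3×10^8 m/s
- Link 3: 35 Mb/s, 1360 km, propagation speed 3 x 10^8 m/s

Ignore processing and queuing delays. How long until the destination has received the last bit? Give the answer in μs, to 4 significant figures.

10710 μs

L = 750 × 8 = 6000 bits.
Transmission delays (L/R per hop): 285.714, 54.5455, 171.429 μs; sum = 511.688 μs.
Propagation delays (d/s per hop): 5666.67, 0.19, 4533.33 μs; sum = 10200.2 μs.
End-to-end = 10710 μs.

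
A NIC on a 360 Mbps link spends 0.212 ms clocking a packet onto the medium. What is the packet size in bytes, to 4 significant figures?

L = R × t_tx = 360000000 b/s × 0.000212 s = 76320 bits.
In bytes: 76320 / 8 = 9540 bytes.

9540 bytes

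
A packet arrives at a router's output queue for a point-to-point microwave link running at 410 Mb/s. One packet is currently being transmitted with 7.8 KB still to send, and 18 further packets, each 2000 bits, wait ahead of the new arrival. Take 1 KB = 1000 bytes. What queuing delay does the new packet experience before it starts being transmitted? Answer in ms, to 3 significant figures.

0.240 ms

Each queued packet: L/R = 2000/410000000 = 0.00487805 ms.
18 queued → 0.0878049 ms.
Plus remaining 62400 bits of current packet: 0.152195 ms.
Queuing delay = 0.240 ms.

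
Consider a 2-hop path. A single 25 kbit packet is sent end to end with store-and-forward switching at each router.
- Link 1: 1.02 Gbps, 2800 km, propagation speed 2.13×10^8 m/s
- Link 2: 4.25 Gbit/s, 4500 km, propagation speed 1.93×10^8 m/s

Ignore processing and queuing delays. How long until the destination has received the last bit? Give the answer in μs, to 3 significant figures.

L = 25000 bits.
Transmission delays (L/R per hop): 24.5098, 5.88235 μs; sum = 30.3922 μs.
Propagation delays (d/s per hop): 13145.5, 23316.1 μs; sum = 36461.6 μs.
End-to-end = 36500 μs.

36500 μs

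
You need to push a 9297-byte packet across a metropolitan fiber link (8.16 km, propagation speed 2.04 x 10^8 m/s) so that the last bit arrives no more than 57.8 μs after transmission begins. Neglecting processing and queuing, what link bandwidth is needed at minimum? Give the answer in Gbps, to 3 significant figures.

4.18 Gbps

L = 74376 bits.
Propagation delay = 8160 / 204000000 = 40 μs.
Transmission budget = 57.8 − 40 = 17.8 μs.
R ≥ L / t_tx = 74376 bits / 1.78e-05 s = 4.18 Gbps.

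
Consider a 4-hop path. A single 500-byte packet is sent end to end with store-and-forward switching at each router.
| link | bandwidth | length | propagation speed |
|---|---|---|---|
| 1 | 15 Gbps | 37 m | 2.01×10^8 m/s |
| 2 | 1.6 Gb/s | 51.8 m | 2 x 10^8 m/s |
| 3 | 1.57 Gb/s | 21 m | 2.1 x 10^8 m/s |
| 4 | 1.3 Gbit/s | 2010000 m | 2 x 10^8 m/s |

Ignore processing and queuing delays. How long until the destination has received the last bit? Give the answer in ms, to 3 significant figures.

10.1 ms

L = 500 × 8 = 4000 bits.
Transmission delays (L/R per hop): 0.000266667, 0.0025, 0.00254777, 0.00307692 ms; sum = 0.00839136 ms.
Propagation delays (d/s per hop): 0.00018408, 0.000259, 0.0001, 10.05 ms; sum = 10.0505 ms.
End-to-end = 10.1 ms.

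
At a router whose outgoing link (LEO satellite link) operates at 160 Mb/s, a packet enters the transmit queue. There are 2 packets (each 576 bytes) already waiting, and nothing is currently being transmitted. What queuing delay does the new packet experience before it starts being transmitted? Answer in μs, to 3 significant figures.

Each queued packet: L/R = 4608/160000000 = 28.8 μs.
2 queued → 57.6 μs.
Queuing delay = 57.6 μs.

57.6 μs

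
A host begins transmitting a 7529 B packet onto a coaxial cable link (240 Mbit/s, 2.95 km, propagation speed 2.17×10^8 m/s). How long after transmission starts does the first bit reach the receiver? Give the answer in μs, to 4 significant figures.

First bit experiences only propagation delay: d/s = 2950/217000000 = 13.59 μs.

13.59 μs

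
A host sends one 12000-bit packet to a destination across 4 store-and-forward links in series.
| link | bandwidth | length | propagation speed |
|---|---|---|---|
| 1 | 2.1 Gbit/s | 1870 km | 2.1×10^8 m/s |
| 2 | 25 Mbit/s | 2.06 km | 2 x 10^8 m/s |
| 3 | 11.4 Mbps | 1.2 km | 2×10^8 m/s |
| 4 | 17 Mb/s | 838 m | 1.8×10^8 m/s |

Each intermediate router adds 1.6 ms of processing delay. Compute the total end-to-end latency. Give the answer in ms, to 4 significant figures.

Transmission delays (L/R per hop): 0.00571429, 0.48, 1.05263, 0.705882 ms; sum = 2.24423 ms.
Propagation delays (d/s per hop): 8.90476, 0.0103, 0.006, 0.00465556 ms; sum = 8.92572 ms.
Processing at 3 router(s): 3 × 1.6 ms = 4.8 ms.
End-to-end = 15.97 ms.

15.97 ms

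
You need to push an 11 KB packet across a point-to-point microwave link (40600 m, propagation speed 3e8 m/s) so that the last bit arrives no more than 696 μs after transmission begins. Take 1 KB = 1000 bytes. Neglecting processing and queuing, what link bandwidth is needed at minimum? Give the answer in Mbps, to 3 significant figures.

L = 88000 bits.
Propagation delay = 40600 / 300000000 = 135.333 μs.
Transmission budget = 696 − 135.333 = 560.667 μs.
R ≥ L / t_tx = 88000 bits / 0.000560667 s = 157 Mbps.

157 Mbps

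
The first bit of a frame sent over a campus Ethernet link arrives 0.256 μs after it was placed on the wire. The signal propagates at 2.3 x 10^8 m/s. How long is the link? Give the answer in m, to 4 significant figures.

d = s × t_prop = 2.3e+08 × 2.56e-07 = 58.88 m.

58.88 m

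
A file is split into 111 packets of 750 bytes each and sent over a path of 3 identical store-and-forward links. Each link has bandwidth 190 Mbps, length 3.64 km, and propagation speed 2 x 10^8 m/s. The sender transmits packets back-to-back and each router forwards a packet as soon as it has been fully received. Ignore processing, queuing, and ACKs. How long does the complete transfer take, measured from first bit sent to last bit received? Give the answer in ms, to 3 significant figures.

Per-hop transmission t_tx = L/R = 6000/190000000 = 0.0315789 ms.
Per-hop propagation t_prop = 3640/200000000 = 0.0182 ms.
Pipeline fill: first packet needs 3·t_tx to clear all hops; remaining 110 packets each add one t_tx.
Total = (3+111-1)·t_tx + 3·t_prop = 113·0.0315789 + 3·0.0182 = 3.62 ms.

3.62 ms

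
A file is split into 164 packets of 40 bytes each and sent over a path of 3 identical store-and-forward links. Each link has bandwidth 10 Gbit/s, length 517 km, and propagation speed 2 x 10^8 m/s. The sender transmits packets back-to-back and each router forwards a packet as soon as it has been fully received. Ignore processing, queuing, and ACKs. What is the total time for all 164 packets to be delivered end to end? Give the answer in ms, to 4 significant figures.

Per-hop transmission t_tx = L/R = 320/10000000000 = 3.2e-05 ms.
Per-hop propagation t_prop = 517000/200000000 = 2.585 ms.
Pipeline fill: first packet needs 3·t_tx to clear all hops; remaining 163 packets each add one t_tx.
Total = (3+164-1)·t_tx + 3·t_prop = 166·3.2e-05 + 3·2.585 = 7.760 ms.

7.760 ms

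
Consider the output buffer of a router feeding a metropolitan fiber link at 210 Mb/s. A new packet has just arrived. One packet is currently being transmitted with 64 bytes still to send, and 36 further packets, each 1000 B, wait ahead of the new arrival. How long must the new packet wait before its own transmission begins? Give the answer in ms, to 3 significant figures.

Each queued packet: L/R = 8000/210000000 = 0.0380952 ms.
36 queued → 1.37143 ms.
Plus remaining 512 bits of current packet: 0.0024381 ms.
Queuing delay = 1.37 ms.

1.37 ms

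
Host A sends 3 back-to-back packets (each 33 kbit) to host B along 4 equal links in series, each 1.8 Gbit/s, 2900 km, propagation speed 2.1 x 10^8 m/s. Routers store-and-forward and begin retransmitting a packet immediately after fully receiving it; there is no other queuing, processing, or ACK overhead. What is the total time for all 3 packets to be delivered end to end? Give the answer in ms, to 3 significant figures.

Per-hop transmission t_tx = L/R = 33000/1800000000 = 0.0183333 ms.
Per-hop propagation t_prop = 2900000/210000000 = 13.8095 ms.
Pipeline fill: first packet needs 4·t_tx to clear all hops; remaining 2 packets each add one t_tx.
Total = (4+3-1)·t_tx + 4·t_prop = 6·0.0183333 + 4·13.8095 = 55.3 ms.

55.3 ms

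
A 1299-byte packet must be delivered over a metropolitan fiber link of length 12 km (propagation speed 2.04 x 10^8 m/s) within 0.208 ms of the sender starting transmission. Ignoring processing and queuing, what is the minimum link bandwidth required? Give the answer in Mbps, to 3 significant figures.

L = 10392 bits.
Propagation delay = 12000 / 204000000 = 0.0588235 ms.
Transmission budget = 0.208 − 0.0588235 = 0.149176 ms.
R ≥ L / t_tx = 10392 bits / 0.000149176 s = 69.7 Mbps.

69.7 Mbps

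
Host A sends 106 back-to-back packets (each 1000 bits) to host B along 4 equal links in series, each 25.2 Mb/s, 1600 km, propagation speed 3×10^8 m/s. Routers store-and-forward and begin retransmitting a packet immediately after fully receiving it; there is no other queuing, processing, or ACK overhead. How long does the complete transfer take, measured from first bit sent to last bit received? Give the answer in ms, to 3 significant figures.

25.7 ms

Per-hop transmission t_tx = L/R = 1000/25200000 = 0.0396825 ms.
Per-hop propagation t_prop = 1600000/300000000 = 5.33333 ms.
Pipeline fill: first packet needs 4·t_tx to clear all hops; remaining 105 packets each add one t_tx.
Total = (4+106-1)·t_tx + 4·t_prop = 109·0.0396825 + 4·5.33333 = 25.7 ms.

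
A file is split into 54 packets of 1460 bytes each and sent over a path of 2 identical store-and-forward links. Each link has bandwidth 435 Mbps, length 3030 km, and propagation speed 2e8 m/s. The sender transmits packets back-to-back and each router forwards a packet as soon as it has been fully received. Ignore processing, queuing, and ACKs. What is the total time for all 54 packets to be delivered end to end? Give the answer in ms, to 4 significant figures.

Per-hop transmission t_tx = L/R = 11680/435000000 = 0.0268506 ms.
Per-hop propagation t_prop = 3030000/200000000 = 15.15 ms.
Pipeline fill: first packet needs 2·t_tx to clear all hops; remaining 53 packets each add one t_tx.
Total = (2+54-1)·t_tx + 2·t_prop = 55·0.0268506 + 2·15.15 = 31.78 ms.

31.78 ms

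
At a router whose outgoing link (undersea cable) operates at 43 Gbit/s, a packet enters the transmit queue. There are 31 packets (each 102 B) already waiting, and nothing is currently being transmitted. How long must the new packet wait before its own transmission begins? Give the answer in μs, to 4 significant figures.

0.5883 μs

Each queued packet: L/R = 816/43000000000 = 0.0189767 μs.
31 queued → 0.588279 μs.
Queuing delay = 0.5883 μs.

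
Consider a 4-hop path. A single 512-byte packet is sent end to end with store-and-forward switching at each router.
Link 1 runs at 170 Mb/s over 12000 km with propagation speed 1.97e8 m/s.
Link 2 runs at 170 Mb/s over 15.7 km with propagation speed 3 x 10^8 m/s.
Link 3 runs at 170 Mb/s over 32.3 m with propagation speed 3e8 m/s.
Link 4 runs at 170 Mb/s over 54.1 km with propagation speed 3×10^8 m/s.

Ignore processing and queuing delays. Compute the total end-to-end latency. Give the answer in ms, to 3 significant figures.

L = 512 × 8 = 4096 bits.
Transmission delay per hop = L/R = 4096/170000000 = 0.0240941 ms; 4 hops → 0.0963765 ms.
Propagation delays (d/s per hop): 60.9137, 0.0523333, 0.000107667, 0.180333 ms; sum = 61.1465 ms.
End-to-end = 61.2 ms.

61.2 ms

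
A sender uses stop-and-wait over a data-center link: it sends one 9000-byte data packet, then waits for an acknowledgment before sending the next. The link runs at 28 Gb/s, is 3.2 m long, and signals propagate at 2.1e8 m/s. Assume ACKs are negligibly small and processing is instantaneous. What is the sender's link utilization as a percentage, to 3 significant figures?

t_tx = L/R = 72000/28000000000 = 2.57143e-06 s.
t_prop = 3.2/210000000 = 1.52381e-08 s; RTT = 3.04762e-08 s.
Cycle = t_tx + RTT = 2.6019e-06 s.
Utilization = t_tx / cycle = 2.57143e-06/2.6019e-06 = 98.8 %.

98.8 %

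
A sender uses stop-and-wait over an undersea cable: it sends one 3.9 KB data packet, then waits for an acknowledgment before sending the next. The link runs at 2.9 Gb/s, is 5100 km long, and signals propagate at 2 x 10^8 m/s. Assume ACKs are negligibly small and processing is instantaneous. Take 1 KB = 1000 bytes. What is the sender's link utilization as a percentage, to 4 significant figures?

0.02109 %

t_tx = L/R = 31200/2900000000 = 1.07586e-05 s.
t_prop = 5100000/200000000 = 0.0255 s; RTT = 0.051 s.
Cycle = t_tx + RTT = 0.0510108 s.
Utilization = t_tx / cycle = 1.07586e-05/0.0510108 = 0.02109 %.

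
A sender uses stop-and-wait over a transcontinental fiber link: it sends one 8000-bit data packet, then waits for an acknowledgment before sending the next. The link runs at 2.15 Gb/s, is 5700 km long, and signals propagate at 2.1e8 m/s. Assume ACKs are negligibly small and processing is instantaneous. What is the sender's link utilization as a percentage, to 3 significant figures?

t_tx = L/R = 8000/2150000000 = 3.72093e-06 s.
t_prop = 5700000/210000000 = 0.0271429 s; RTT = 0.0542857 s.
Cycle = t_tx + RTT = 0.0542894 s.
Utilization = t_tx / cycle = 3.72093e-06/0.0542894 = 0.00685 %.

0.00685 %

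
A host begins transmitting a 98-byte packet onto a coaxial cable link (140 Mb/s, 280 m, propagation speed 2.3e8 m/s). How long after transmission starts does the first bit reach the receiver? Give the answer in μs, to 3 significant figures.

1.22 μs

First bit experiences only propagation delay: d/s = 280/2.3e+08 = 1.22 μs.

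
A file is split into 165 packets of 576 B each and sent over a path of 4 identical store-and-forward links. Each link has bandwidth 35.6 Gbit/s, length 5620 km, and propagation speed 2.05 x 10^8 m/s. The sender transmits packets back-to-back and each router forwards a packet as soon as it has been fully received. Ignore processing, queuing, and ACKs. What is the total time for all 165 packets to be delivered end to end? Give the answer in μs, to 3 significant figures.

110000 μs

Per-hop transmission t_tx = L/R = 4608/35600000000 = 0.129438 μs.
Per-hop propagation t_prop = 5620000/2.05e+08 = 27414.6 μs.
Pipeline fill: first packet needs 4·t_tx to clear all hops; remaining 164 packets each add one t_tx.
Total = (4+165-1)·t_tx + 4·t_prop = 168·0.129438 + 4·27414.6 = 110000 μs.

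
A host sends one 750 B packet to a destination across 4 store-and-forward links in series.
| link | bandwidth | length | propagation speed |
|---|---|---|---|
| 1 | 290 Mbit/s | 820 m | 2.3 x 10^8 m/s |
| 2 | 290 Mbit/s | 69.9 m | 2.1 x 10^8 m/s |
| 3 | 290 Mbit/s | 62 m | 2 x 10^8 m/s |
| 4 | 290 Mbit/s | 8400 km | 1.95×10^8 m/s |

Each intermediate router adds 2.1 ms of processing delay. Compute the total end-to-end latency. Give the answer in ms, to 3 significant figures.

49.5 ms

L = 750 × 8 = 6000 bits.
Transmission delay per hop = L/R = 6000/290000000 = 0.0206897 ms; 4 hops → 0.0827586 ms.
Propagation delays (d/s per hop): 0.00356522, 0.000332857, 0.00031, 43.0769 ms; sum = 43.0811 ms.
Processing at 3 router(s): 3 × 2.1 ms = 6.3 ms.
End-to-end = 49.5 ms.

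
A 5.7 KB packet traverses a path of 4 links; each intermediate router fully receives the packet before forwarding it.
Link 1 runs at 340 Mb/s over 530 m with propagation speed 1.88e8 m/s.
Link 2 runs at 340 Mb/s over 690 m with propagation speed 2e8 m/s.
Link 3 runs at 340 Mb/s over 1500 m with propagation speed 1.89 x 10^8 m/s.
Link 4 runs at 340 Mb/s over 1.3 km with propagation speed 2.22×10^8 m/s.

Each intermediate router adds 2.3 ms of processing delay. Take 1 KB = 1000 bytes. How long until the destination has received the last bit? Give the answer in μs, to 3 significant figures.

L = 45600 bits.
Transmission delay per hop = L/R = 45600/340000000 = 134.118 μs; 4 hops → 536.471 μs.
Propagation delays (d/s per hop): 2.81915, 3.45, 7.93651, 5.85586 μs; sum = 20.0615 μs.
Processing at 3 router(s): 3 × 2.3 ms = 6900 μs.
End-to-end = 7460 μs.

7460 μs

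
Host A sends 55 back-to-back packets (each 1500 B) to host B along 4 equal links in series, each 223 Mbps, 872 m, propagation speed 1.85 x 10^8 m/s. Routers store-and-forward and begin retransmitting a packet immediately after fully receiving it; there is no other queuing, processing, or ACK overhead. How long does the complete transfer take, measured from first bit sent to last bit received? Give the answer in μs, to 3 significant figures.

3140 μs

Per-hop transmission t_tx = L/R = 12000/223000000 = 53.8117 μs.
Per-hop propagation t_prop = 872/185000000 = 4.71351 μs.
Pipeline fill: first packet needs 4·t_tx to clear all hops; remaining 54 packets each add one t_tx.
Total = (4+55-1)·t_tx + 4·t_prop = 58·53.8117 + 4·4.71351 = 3140 μs.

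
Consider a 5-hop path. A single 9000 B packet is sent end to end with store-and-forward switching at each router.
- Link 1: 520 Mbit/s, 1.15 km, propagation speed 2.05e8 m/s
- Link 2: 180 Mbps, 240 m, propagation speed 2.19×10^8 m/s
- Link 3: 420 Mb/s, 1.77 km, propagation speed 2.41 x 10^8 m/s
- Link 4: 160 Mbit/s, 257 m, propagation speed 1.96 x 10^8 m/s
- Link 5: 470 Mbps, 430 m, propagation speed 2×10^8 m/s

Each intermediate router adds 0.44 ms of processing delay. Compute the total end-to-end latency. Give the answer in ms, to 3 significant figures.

L = 9000 × 8 = 72000 bits.
Transmission delays (L/R per hop): 0.138462, 0.4, 0.171429, 0.45, 0.153191 ms; sum = 1.31308 ms.
Propagation delays (d/s per hop): 0.00560976, 0.00109589, 0.0073444, 0.00131122, 0.00215 ms; sum = 0.0175113 ms.
Processing at 4 router(s): 4 × 0.44 ms = 1.76 ms.
End-to-end = 3.09 ms.

3.09 ms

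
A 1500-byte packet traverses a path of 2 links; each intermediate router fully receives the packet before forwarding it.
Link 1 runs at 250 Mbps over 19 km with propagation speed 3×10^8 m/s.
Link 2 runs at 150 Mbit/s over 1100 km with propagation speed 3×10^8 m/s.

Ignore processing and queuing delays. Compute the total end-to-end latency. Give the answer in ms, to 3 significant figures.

L = 1500 × 8 = 12000 bits.
Transmission delays (L/R per hop): 0.048, 0.08 ms; sum = 0.128 ms.
Propagation delays (d/s per hop): 0.0633333, 3.66667 ms; sum = 3.73 ms.
End-to-end = 3.86 ms.

3.86 ms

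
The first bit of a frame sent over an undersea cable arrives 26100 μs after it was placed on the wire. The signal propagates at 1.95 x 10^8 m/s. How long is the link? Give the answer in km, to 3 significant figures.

5090 km

d = s × t_prop = 195000000 × 0.0261 = 5090 km.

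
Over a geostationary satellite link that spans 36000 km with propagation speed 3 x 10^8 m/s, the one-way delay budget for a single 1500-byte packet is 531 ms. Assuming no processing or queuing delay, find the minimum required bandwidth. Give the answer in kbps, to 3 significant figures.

L = 12000 bits.
Propagation delay = 36000000 / 300000000 = 120 ms.
Transmission budget = 531 − 120 = 411 ms.
R ≥ L / t_tx = 12000 bits / 0.411 s = 29.2 kbps.

29.2 kbps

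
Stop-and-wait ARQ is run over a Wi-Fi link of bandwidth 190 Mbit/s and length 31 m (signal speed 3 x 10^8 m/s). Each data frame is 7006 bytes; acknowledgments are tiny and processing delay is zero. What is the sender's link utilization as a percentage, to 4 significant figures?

99.93 %

t_tx = L/R = 56048/190000000 = 0.000294989 s.
t_prop = 31/300000000 = 1.03333e-07 s; RTT = 2.06667e-07 s.
Cycle = t_tx + RTT = 0.000295196 s.
Utilization = t_tx / cycle = 0.000294989/0.000295196 = 99.93 %.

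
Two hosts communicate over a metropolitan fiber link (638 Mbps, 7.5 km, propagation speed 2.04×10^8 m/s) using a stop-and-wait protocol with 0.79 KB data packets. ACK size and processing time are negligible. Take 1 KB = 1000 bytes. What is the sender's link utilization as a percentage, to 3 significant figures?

t_tx = L/R = 6320/638000000 = 9.90596e-06 s.
t_prop = 7500/204000000 = 3.67647e-05 s; RTT = 7.35294e-05 s.
Cycle = t_tx + RTT = 8.34354e-05 s.
Utilization = t_tx / cycle = 9.90596e-06/8.34354e-05 = 11.9 %.

11.9 %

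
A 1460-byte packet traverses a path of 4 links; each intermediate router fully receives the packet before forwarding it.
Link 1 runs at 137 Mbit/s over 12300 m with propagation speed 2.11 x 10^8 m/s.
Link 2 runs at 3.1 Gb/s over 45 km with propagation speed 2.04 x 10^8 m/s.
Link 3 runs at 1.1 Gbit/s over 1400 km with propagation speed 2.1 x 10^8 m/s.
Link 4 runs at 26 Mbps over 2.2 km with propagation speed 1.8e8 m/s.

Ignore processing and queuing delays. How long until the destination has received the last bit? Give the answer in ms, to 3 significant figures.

7.51 ms

L = 1460 × 8 = 11680 bits.
Transmission delays (L/R per hop): 0.0852555, 0.00376774, 0.0106182, 0.449231 ms; sum = 0.548872 ms.
Propagation delays (d/s per hop): 0.0582938, 0.220588, 6.66667, 0.0122222 ms; sum = 6.95777 ms.
End-to-end = 7.51 ms.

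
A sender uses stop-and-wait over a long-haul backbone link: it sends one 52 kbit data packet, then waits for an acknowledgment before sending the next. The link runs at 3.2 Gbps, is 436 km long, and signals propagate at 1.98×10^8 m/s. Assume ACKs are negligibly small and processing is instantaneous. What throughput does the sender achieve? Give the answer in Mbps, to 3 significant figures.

t_tx = L/R = 52000/3200000000 = 1.625e-05 s.
t_prop = 436000/198000000 = 0.00220202 s; RTT = 0.00440404 s.
Cycle = t_tx + RTT = 0.00442029 s.
Throughput = L / cycle = 52000 / 0.00442029 = 11.8 Mbps.

11.8 Mbps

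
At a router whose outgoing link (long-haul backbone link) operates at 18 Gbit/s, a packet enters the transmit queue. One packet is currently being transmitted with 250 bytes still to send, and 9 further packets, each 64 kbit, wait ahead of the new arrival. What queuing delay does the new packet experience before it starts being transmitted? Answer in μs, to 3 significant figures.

32.1 μs

Each queued packet: L/R = 64000/18000000000 = 3.55556 μs.
9 queued → 32 μs.
Plus remaining 2000 bits of current packet: 0.111111 μs.
Queuing delay = 32.1 μs.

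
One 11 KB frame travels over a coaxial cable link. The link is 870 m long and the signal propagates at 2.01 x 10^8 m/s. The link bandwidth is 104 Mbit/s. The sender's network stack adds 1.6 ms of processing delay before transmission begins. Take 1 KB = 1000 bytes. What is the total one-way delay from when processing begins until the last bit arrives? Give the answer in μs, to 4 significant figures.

2450 μs

L = 88000 bits.
Transmission delay = L/R = 88000 / 104000000 = 846.154 μs.
Propagation delay = d/s = 870 m / 2.01e+08 m/s = 4.32836 μs.
Plus processing delay 1.6 ms = 1600 μs.
Total = 2450 μs.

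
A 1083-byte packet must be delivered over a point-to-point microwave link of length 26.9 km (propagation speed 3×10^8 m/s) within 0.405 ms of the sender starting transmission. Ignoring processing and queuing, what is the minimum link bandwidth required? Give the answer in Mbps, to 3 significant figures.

L = 8664 bits.
Propagation delay = 26900 / 300000000 = 0.0896667 ms.
Transmission budget = 0.405 − 0.0896667 = 0.315333 ms.
R ≥ L / t_tx = 8664 bits / 0.000315333 s = 27.5 Mbps.

27.5 Mbps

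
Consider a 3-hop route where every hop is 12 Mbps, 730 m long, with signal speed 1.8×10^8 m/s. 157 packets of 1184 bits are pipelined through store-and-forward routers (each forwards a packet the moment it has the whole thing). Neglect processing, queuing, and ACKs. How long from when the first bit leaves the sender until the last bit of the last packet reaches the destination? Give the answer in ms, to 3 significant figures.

15.7 ms

Per-hop transmission t_tx = L/R = 1184/12000000 = 0.0986667 ms.
Per-hop propagation t_prop = 730/180000000 = 0.00405556 ms.
Pipeline fill: first packet needs 3·t_tx to clear all hops; remaining 156 packets each add one t_tx.
Total = (3+157-1)·t_tx + 3·t_prop = 159·0.0986667 + 3·0.00405556 = 15.7 ms.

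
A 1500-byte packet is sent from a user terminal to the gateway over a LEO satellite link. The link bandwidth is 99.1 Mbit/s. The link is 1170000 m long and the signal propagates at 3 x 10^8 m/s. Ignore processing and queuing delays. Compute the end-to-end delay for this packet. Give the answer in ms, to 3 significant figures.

L = 1500 × 8 = 12000 bits.
Transmission delay = L/R = 12000 / 99100000 = 0.12109 ms.
Propagation delay = d/s = 1170000 m / 300000000 m/s = 3.9 ms.
Total = 4.02 ms.

4.02 ms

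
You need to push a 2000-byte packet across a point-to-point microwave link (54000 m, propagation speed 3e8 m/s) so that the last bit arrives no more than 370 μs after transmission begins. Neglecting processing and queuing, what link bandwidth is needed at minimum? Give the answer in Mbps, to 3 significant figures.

L = 16000 bits.
Propagation delay = 54000 / 300000000 = 180 μs.
Transmission budget = 370 − 180 = 190 μs.
R ≥ L / t_tx = 16000 bits / 0.00019 s = 84.2 Mbps.

84.2 Mbps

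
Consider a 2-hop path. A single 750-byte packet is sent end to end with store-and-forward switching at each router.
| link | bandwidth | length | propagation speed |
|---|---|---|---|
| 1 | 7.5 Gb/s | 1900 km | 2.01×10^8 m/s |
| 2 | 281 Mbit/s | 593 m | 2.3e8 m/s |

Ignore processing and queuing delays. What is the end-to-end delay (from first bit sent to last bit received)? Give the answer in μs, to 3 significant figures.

L = 750 × 8 = 6000 bits.
Transmission delays (L/R per hop): 0.8, 21.3523 μs; sum = 22.1523 μs.
Propagation delays (d/s per hop): 9452.74, 2.57826 μs; sum = 9455.31 μs.
End-to-end = 9480 μs.

9480 μs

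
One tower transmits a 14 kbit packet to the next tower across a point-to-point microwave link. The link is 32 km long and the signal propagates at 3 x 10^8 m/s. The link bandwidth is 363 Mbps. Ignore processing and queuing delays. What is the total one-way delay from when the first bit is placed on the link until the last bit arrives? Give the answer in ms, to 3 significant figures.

L = 14000 bits.
Transmission delay = L/R = 14000 / 363000000 = 0.0385675 ms.
Propagation delay = d/s = 32000 m / 300000000 m/s = 0.106667 ms.
Total = 0.145 ms.

0.145 ms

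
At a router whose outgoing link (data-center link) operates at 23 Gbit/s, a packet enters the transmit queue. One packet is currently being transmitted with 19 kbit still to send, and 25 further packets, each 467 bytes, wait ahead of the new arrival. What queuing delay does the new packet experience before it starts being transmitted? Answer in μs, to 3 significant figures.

Each queued packet: L/R = 3736/23000000000 = 0.162435 μs.
25 queued → 4.06087 μs.
Plus remaining 19000 bits of current packet: 0.826087 μs.
Queuing delay = 4.89 μs.

4.89 μs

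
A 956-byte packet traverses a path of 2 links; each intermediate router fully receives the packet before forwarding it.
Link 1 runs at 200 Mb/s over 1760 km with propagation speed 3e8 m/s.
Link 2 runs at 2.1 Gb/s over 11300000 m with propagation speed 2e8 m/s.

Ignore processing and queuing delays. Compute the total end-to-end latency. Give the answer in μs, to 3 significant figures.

62400 μs

L = 956 × 8 = 7648 bits.
Transmission delays (L/R per hop): 38.24, 3.6419 μs; sum = 41.8819 μs.
Propagation delays (d/s per hop): 5866.67, 56500 μs; sum = 62366.7 μs.
End-to-end = 62400 μs.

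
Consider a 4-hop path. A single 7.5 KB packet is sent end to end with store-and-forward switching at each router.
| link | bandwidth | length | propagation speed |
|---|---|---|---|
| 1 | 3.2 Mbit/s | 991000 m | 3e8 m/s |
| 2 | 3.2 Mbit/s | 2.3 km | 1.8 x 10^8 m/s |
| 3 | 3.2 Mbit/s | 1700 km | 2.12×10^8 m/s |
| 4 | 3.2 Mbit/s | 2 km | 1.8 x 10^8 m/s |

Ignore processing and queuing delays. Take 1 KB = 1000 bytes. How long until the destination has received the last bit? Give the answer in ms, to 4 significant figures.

L = 60000 bits.
Transmission delay per hop = L/R = 60000/3200000 = 18.75 ms; 4 hops → 75 ms.
Propagation delays (d/s per hop): 3.30333, 0.0127778, 8.01887, 0.0111111 ms; sum = 11.3461 ms.
End-to-end = 86.35 ms.

86.35 ms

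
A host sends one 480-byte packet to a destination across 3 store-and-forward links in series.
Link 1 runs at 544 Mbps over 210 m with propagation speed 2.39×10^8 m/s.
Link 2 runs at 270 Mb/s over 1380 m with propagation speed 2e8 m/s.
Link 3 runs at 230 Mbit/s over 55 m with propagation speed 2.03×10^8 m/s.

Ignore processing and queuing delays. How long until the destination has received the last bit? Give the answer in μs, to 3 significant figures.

L = 480 × 8 = 3840 bits.
Transmission delays (L/R per hop): 7.05882, 14.2222, 16.6957 μs; sum = 37.9767 μs.
Propagation delays (d/s per hop): 0.878661, 6.9, 0.270936 μs; sum = 8.0496 μs.
End-to-end = 46.0 μs.

46.0 μs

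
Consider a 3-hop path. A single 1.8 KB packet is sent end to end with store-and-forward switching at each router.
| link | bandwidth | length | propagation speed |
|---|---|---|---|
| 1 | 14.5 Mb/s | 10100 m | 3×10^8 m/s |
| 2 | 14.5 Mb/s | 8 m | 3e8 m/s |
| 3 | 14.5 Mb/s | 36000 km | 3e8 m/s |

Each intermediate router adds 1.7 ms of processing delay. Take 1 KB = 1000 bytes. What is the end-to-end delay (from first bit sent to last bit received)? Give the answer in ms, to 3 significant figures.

126 ms

L = 14400 bits.
Transmission delay per hop = L/R = 14400/14500000 = 0.993103 ms; 3 hops → 2.97931 ms.
Propagation delays (d/s per hop): 0.0336667, 2.66667e-05, 120 ms; sum = 120.034 ms.
Processing at 2 router(s): 2 × 1.7 ms = 3.4 ms.
End-to-end = 126 ms.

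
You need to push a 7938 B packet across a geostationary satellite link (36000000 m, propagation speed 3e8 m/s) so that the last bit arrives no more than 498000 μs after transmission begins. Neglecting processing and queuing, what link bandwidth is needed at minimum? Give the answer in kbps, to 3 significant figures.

L = 63504 bits.
Propagation delay = 36000000 / 300000000 = 120000 μs.
Transmission budget = 498000 − 120000 = 378000 μs.
R ≥ L / t_tx = 63504 bits / 0.378 s = 168 kbps.

168 kbps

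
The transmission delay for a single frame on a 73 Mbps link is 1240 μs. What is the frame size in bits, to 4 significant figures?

L = R × t_tx = 73000000 b/s × 0.00124 s = 90520 bits.

90520 bits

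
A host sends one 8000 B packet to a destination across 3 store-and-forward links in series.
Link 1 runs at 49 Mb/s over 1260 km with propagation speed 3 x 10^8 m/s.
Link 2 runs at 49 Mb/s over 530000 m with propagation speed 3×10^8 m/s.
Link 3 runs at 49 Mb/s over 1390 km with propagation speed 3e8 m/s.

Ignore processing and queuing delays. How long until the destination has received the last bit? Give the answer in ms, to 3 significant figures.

14.5 ms

L = 8000 × 8 = 64000 bits.
Transmission delay per hop = L/R = 64000/49000000 = 1.30612 ms; 3 hops → 3.91837 ms.
Propagation delays (d/s per hop): 4.2, 1.76667, 4.63333 ms; sum = 10.6 ms.
End-to-end = 14.5 ms.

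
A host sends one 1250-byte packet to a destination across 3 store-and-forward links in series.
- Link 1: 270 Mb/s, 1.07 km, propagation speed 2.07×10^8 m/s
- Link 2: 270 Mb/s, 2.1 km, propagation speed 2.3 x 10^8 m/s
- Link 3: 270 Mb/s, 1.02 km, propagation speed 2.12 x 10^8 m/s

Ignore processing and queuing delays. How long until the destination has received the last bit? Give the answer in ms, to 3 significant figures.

L = 1250 × 8 = 10000 bits.
Transmission delay per hop = L/R = 10000/270000000 = 0.037037 ms; 3 hops → 0.111111 ms.
Propagation delays (d/s per hop): 0.00516908, 0.00913043, 0.00481132 ms; sum = 0.0191108 ms.
End-to-end = 0.130 ms.

0.130 ms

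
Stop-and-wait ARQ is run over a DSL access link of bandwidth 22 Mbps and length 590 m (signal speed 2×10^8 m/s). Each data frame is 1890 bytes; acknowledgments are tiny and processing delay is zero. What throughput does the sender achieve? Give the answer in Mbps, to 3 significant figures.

21.8 Mbps

t_tx = L/R = 15120/22000000 = 0.000687273 s.
t_prop = 590/200000000 = 2.95e-06 s; RTT = 5.9e-06 s.
Cycle = t_tx + RTT = 0.000693173 s.
Throughput = L / cycle = 15120 / 0.000693173 = 21.8 Mbps.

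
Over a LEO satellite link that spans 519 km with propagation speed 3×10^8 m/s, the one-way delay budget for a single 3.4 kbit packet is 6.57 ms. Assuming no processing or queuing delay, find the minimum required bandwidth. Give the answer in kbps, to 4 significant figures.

702.5 kbps

Propagation delay = 519000 / 300000000 = 1.73 ms.
Transmission budget = 6.57 − 1.73 = 4.84 ms.
R ≥ L / t_tx = 3400 bits / 0.00484 s = 702.5 kbps.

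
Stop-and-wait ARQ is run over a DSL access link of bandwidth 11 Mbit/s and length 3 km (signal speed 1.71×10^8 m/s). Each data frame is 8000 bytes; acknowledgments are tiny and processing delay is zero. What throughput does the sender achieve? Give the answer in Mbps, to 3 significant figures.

10.9 Mbps

t_tx = L/R = 64000/11000000 = 0.00581818 s.
t_prop = 3000/171000000 = 1.75439e-05 s; RTT = 3.50877e-05 s.
Cycle = t_tx + RTT = 0.00585327 s.
Throughput = L / cycle = 64000 / 0.00585327 = 10.9 Mbps.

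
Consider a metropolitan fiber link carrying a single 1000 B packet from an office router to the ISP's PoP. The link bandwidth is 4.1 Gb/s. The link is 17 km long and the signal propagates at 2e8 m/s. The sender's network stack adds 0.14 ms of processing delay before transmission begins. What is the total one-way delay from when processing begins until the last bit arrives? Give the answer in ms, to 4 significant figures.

0.2270 ms

L = 1000 × 8 = 8000 bits.
Transmission delay = L/R = 8000 / 4.1e+09 = 0.00195122 ms.
Propagation delay = d/s = 17000 m / 200000000 m/s = 0.085 ms.
Plus processing delay 0.14 ms = 0.14 ms.
Total = 0.2270 ms.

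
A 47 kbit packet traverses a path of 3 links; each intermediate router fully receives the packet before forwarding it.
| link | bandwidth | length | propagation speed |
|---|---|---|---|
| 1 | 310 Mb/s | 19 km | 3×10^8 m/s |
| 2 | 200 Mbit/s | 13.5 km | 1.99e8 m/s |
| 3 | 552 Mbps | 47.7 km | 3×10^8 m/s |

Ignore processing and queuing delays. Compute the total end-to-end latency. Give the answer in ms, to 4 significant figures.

0.7619 ms

L = 47000 bits.
Transmission delays (L/R per hop): 0.151613, 0.235, 0.0851449 ms; sum = 0.471758 ms.
Propagation delays (d/s per hop): 0.0633333, 0.0678392, 0.159 ms; sum = 0.290173 ms.
End-to-end = 0.7619 ms.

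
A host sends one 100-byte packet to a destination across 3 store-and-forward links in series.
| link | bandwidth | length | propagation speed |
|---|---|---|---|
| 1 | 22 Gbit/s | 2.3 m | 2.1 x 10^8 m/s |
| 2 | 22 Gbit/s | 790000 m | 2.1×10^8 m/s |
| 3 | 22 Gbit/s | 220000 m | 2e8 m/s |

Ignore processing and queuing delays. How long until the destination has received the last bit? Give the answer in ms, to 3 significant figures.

L = 100 × 8 = 800 bits.
Transmission delay per hop = L/R = 800/22000000000 = 3.63636e-05 ms; 3 hops → 0.000109091 ms.
Propagation delays (d/s per hop): 1.09524e-05, 3.7619, 1.1 ms; sum = 4.86192 ms.
End-to-end = 4.86 ms.

4.86 ms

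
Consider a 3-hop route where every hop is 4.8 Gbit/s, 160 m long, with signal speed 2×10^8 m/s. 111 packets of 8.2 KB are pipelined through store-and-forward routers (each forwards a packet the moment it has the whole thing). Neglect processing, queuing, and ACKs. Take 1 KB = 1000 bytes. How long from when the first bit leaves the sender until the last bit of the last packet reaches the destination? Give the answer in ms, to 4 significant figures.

1.547 ms

Per-hop transmission t_tx = L/R = 65600/4800000000 = 0.0136667 ms.
Per-hop propagation t_prop = 160/200000000 = 0.0008 ms.
Pipeline fill: first packet needs 3·t_tx to clear all hops; remaining 110 packets each add one t_tx.
Total = (3+111-1)·t_tx + 3·t_prop = 113·0.0136667 + 3·0.0008 = 1.547 ms.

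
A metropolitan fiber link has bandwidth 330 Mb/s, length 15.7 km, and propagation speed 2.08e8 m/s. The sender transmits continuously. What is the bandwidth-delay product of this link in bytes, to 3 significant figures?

3110 bytes

Propagation delay = 15700 / 208000000 = 7.54808e-05 s.
BDP = R × t_prop = 330000000 × 7.54808e-05 = 24908.7 bits.
In bytes: 24908.7/8 = 3110 bytes.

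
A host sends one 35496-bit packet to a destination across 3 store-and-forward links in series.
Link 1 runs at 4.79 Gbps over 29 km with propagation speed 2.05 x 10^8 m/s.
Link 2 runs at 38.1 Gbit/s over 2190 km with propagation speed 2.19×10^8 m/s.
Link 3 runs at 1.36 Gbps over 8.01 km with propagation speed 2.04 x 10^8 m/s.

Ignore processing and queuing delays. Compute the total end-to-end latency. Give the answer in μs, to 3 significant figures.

10200 μs

Transmission delays (L/R per hop): 7.41044, 0.931654, 26.1 μs; sum = 34.4421 μs.
Propagation delays (d/s per hop): 141.463, 10000, 39.2647 μs; sum = 10180.7 μs.
End-to-end = 10200 μs.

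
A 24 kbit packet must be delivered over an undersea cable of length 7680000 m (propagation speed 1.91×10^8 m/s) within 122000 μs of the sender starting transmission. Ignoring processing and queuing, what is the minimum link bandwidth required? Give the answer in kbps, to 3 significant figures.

293 kbps

Propagation delay = 7680000 / 191000000 = 40209.4 μs.
Transmission budget = 122000 − 40209.4 = 81790.6 μs.
R ≥ L / t_tx = 24000 bits / 0.0817906 s = 293 kbps.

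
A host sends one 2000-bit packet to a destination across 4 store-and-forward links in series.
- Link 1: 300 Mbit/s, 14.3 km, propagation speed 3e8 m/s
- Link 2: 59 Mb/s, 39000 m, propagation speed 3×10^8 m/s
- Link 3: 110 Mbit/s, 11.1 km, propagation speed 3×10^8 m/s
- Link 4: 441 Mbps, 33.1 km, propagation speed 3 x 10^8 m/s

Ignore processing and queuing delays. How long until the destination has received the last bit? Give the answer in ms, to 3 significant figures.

0.388 ms

Transmission delays (L/R per hop): 0.00666667, 0.0338983, 0.0181818, 0.00453515 ms; sum = 0.0632819 ms.
Propagation delays (d/s per hop): 0.0476667, 0.13, 0.037, 0.110333 ms; sum = 0.325 ms.
End-to-end = 0.388 ms.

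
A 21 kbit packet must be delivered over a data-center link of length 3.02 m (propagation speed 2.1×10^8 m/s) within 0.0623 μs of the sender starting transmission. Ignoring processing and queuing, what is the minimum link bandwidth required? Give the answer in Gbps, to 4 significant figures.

438.2 Gbps

Propagation delay = 3.02 / 210000000 = 0.014381 μs.
Transmission budget = 0.0623 − 0.014381 = 0.047919 μs.
R ≥ L / t_tx = 21000 bits / 4.7919e-08 s = 438.2 Gbps.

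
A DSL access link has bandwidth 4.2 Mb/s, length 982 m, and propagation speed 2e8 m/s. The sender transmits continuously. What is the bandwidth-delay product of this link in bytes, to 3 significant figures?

Propagation delay = 982 / 200000000 = 4.91e-06 s.
BDP = R × t_prop = 4200000 × 4.91e-06 = 20.622 bits.
In bytes: 20.622/8 = 2.58 bytes.

2.58 bytes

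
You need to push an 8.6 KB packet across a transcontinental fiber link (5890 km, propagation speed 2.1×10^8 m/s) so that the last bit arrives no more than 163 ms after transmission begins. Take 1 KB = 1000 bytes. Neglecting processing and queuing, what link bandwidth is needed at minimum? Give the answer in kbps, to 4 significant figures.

509.8 kbps

L = 68800 bits.
Propagation delay = 5890000 / 210000000 = 28.0476 ms.
Transmission budget = 163 − 28.0476 = 134.952 ms.
R ≥ L / t_tx = 68800 bits / 0.134952 s = 509.8 kbps.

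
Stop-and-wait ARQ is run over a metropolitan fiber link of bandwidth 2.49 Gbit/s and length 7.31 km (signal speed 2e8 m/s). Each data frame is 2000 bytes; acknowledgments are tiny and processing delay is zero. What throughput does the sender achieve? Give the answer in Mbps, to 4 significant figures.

t_tx = L/R = 16000/2490000000 = 6.4257e-06 s.
t_prop = 7310/200000000 = 3.655e-05 s; RTT = 7.31e-05 s.
Cycle = t_tx + RTT = 7.95257e-05 s.
Throughput = L / cycle = 16000 / 7.95257e-05 = 201.2 Mbps.

201.2 Mbps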